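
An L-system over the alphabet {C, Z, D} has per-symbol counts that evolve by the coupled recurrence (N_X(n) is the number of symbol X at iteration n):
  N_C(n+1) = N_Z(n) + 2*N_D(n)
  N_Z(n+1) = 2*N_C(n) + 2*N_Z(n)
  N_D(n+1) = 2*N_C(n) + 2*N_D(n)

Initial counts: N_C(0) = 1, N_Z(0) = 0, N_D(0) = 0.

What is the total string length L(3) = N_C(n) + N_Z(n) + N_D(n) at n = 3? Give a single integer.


Step 0: N_C=1, N_Z=0, N_D=0, L=1
Step 1: N_C=0, N_Z=2, N_D=2, L=4
Step 2: N_C=6, N_Z=4, N_D=4, L=14
Step 3: N_C=12, N_Z=20, N_D=20, L=52

Answer: 52


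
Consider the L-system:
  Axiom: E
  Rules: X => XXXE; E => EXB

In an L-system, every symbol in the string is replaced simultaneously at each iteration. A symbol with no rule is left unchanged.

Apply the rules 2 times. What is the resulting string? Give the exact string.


Step 0: E
Step 1: EXB
Step 2: EXBXXXEB

Answer: EXBXXXEB


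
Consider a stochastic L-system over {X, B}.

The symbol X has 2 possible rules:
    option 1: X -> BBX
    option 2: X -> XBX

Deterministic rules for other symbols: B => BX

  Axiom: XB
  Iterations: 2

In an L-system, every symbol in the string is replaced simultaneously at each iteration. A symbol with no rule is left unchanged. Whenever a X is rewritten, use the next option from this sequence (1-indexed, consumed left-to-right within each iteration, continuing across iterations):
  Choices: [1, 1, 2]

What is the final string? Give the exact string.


Step 0: XB
Step 1: BBXBX  (used choices [1])
Step 2: BXBXBBXBXXBX  (used choices [1, 2])

Answer: BXBXBBXBXXBX


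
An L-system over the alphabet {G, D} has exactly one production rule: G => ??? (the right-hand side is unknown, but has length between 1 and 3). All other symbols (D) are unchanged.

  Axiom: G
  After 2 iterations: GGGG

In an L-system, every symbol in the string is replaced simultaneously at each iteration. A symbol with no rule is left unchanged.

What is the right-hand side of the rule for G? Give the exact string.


Answer: GG

Derivation:
Trying G => GG:
  Step 0: G
  Step 1: GG
  Step 2: GGGG
Matches the given result.


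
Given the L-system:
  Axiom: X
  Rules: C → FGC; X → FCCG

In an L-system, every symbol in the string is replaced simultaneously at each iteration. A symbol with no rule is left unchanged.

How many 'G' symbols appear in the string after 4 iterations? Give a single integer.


Answer: 7

Derivation:
Step 0: X  (0 'G')
Step 1: FCCG  (1 'G')
Step 2: FFGCFGCG  (3 'G')
Step 3: FFGFGCFGFGCG  (5 'G')
Step 4: FFGFGFGCFGFGFGCG  (7 'G')


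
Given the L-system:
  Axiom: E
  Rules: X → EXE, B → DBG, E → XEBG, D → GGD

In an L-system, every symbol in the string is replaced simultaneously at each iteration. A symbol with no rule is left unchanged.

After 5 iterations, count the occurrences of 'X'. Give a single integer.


Answer: 29

Derivation:
Step 0: E  (0 'X')
Step 1: XEBG  (1 'X')
Step 2: EXEXEBGDBGG  (2 'X')
Step 3: XEBGEXEXEBGEXEXEBGDBGGGGDDBGGG  (5 'X')
Step 4: EXEXEBGDBGGXEBGEXEXEBGEXEXEBGDBGGXEBGEXEXEBGEXEXEBGDBGGGGDDBGGGGGGGDGGDDBGGGG  (12 'X')
Step 5: XEBGEXEXEBGEXEXEBGDBGGGGDDBGGGEXEXEBGDBGGXEBGEXEXEBGEXEXEBGDBGGXEBGEXEXEBGEXEXEBGDBGGGGDDBGGGEXEXEBGDBGGXEBGEXEXEBGEXEXEBGDBGGXEBGEXEXEBGEXEXEBGDBGGGGDDBGGGGGGGDGGDDBGGGGGGGGGGDGGGGDGGDDBGGGGG  (29 'X')


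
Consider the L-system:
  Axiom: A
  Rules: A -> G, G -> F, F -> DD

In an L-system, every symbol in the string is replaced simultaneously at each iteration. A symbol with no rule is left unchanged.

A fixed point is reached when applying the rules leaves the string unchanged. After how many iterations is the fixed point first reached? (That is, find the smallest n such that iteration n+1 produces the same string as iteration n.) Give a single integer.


Step 0: A
Step 1: G
Step 2: F
Step 3: DD
Step 4: DD  (unchanged — fixed point at step 3)

Answer: 3


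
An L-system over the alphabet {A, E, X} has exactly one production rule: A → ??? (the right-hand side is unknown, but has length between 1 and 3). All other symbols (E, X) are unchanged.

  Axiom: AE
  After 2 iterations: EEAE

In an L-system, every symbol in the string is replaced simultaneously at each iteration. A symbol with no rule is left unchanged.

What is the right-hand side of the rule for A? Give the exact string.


Answer: EA

Derivation:
Trying A → EA:
  Step 0: AE
  Step 1: EAE
  Step 2: EEAE
Matches the given result.


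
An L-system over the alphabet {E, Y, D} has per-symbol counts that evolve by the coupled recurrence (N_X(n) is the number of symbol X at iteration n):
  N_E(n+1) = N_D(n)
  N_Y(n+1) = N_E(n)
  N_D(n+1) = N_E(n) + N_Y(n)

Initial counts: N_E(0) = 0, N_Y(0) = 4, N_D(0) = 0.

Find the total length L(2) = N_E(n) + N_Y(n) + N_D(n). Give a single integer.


Step 0: N_E=0, N_Y=4, N_D=0, L=4
Step 1: N_E=0, N_Y=0, N_D=4, L=4
Step 2: N_E=4, N_Y=0, N_D=0, L=4

Answer: 4


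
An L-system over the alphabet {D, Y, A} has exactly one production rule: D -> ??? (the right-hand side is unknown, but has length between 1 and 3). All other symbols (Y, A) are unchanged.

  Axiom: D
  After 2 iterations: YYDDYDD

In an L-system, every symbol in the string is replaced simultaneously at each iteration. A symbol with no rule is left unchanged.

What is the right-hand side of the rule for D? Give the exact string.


Trying D -> YDD:
  Step 0: D
  Step 1: YDD
  Step 2: YYDDYDD
Matches the given result.

Answer: YDD


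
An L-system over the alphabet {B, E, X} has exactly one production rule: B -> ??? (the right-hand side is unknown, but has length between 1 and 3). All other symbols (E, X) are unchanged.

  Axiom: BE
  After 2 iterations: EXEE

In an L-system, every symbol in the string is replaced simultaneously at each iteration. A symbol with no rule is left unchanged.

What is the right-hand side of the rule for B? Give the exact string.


Trying B -> EXE:
  Step 0: BE
  Step 1: EXEE
  Step 2: EXEE
Matches the given result.

Answer: EXE


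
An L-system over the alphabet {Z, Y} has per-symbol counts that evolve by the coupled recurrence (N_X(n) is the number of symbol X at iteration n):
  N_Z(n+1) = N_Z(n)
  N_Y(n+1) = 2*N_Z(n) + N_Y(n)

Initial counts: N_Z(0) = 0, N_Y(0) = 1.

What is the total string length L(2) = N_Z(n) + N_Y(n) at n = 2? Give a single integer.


Answer: 1

Derivation:
Step 0: N_Z=0, N_Y=1, L=1
Step 1: N_Z=0, N_Y=1, L=1
Step 2: N_Z=0, N_Y=1, L=1


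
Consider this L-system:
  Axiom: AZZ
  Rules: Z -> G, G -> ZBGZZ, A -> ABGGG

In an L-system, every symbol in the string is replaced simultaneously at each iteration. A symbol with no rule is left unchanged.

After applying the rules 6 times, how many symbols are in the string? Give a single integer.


Step 0: length = 3
Step 1: length = 7
Step 2: length = 31
Step 3: length = 67
Step 4: length = 175
Step 5: length = 391
Step 6: length = 931

Answer: 931


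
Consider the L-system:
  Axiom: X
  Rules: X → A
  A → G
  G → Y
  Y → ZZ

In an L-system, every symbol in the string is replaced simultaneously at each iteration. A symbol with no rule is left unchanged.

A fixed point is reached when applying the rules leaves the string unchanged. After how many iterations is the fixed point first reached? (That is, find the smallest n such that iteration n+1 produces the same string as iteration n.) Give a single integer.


Step 0: X
Step 1: A
Step 2: G
Step 3: Y
Step 4: ZZ
Step 5: ZZ  (unchanged — fixed point at step 4)

Answer: 4


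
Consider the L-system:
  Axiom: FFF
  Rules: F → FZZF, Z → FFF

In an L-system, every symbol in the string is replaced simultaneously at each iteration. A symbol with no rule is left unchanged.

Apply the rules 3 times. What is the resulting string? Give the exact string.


Step 0: FFF
Step 1: FZZFFZZFFZZF
Step 2: FZZFFFFFFFFZZFFZZFFFFFFFFZZFFZZFFFFFFFFZZF
Step 3: FZZFFFFFFFFZZFFZZFFZZFFZZFFZZFFZZFFZZFFZZFFFFFFFFZZFFZZFFFFFFFFZZFFZZFFZZFFZZFFZZFFZZFFZZFFZZFFFFFFFFZZFFZZFFFFFFFFZZFFZZFFZZFFZZFFZZFFZZFFZZFFZZFFFFFFFFZZF

Answer: FZZFFFFFFFFZZFFZZFFZZFFZZFFZZFFZZFFZZFFZZFFFFFFFFZZFFZZFFFFFFFFZZFFZZFFZZFFZZFFZZFFZZFFZZFFZZFFFFFFFFZZFFZZFFFFFFFFZZFFZZFFZZFFZZFFZZFFZZFFZZFFZZFFFFFFFFZZF


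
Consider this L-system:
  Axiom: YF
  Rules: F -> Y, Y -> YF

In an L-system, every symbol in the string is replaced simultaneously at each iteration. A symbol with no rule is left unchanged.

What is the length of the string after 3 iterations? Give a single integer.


Answer: 8

Derivation:
Step 0: length = 2
Step 1: length = 3
Step 2: length = 5
Step 3: length = 8


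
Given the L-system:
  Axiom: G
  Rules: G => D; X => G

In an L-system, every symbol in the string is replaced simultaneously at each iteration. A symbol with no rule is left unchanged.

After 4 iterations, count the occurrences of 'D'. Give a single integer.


Step 0: G  (0 'D')
Step 1: D  (1 'D')
Step 2: D  (1 'D')
Step 3: D  (1 'D')
Step 4: D  (1 'D')

Answer: 1


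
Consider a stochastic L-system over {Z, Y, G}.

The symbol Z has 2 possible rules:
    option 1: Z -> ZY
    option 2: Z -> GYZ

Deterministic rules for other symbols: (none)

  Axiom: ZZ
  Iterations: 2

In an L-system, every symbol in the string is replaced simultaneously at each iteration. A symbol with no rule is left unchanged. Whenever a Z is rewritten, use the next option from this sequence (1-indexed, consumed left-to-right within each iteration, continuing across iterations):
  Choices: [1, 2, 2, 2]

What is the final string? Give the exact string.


Answer: GYZYGYGYZ

Derivation:
Step 0: ZZ
Step 1: ZYGYZ  (used choices [1, 2])
Step 2: GYZYGYGYZ  (used choices [2, 2])


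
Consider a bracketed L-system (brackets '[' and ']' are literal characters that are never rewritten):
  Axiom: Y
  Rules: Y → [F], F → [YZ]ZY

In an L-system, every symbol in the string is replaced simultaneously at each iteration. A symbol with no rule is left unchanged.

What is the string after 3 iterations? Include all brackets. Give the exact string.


Answer: [[[F]Z]Z[F]]

Derivation:
Step 0: Y
Step 1: [F]
Step 2: [[YZ]ZY]
Step 3: [[[F]Z]Z[F]]


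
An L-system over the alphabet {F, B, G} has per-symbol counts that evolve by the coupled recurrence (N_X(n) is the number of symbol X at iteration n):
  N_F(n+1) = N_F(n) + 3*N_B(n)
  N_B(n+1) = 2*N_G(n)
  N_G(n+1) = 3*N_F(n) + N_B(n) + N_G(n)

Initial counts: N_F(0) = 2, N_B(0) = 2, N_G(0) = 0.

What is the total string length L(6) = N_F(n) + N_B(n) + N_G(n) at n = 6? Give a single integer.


Step 0: N_F=2, N_B=2, N_G=0, L=4
Step 1: N_F=8, N_B=0, N_G=8, L=16
Step 2: N_F=8, N_B=16, N_G=32, L=56
Step 3: N_F=56, N_B=64, N_G=72, L=192
Step 4: N_F=248, N_B=144, N_G=304, L=696
Step 5: N_F=680, N_B=608, N_G=1192, L=2480
Step 6: N_F=2504, N_B=2384, N_G=3840, L=8728

Answer: 8728


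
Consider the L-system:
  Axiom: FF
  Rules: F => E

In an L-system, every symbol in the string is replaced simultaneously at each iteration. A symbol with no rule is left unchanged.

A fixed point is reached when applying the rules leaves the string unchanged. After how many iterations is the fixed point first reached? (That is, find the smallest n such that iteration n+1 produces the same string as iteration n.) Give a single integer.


Answer: 1

Derivation:
Step 0: FF
Step 1: EE
Step 2: EE  (unchanged — fixed point at step 1)


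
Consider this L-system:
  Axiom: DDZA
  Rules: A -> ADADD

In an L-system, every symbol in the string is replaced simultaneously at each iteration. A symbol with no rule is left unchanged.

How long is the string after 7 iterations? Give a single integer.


Answer: 512

Derivation:
Step 0: length = 4
Step 1: length = 8
Step 2: length = 16
Step 3: length = 32
Step 4: length = 64
Step 5: length = 128
Step 6: length = 256
Step 7: length = 512


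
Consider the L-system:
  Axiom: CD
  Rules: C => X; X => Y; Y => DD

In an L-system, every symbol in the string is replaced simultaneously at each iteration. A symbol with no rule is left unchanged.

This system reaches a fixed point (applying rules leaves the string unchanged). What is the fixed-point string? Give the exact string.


Answer: DDD

Derivation:
Step 0: CD
Step 1: XD
Step 2: YD
Step 3: DDD
Step 4: DDD  (unchanged — fixed point at step 3)


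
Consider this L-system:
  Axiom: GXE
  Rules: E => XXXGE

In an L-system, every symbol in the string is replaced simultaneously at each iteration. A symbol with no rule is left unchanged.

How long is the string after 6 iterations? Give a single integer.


Step 0: length = 3
Step 1: length = 7
Step 2: length = 11
Step 3: length = 15
Step 4: length = 19
Step 5: length = 23
Step 6: length = 27

Answer: 27


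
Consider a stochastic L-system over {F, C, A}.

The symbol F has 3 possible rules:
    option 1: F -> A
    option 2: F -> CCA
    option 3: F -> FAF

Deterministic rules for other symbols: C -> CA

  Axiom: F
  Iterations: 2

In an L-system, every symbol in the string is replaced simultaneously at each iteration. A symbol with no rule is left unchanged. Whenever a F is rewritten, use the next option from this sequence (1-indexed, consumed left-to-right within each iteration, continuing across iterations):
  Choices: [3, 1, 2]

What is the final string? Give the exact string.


Step 0: F
Step 1: FAF  (used choices [3])
Step 2: AACCA  (used choices [1, 2])

Answer: AACCA


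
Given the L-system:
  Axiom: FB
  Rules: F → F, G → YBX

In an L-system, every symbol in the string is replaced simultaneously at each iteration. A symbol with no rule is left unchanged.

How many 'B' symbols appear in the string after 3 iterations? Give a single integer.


Answer: 1

Derivation:
Step 0: FB  (1 'B')
Step 1: FB  (1 'B')
Step 2: FB  (1 'B')
Step 3: FB  (1 'B')


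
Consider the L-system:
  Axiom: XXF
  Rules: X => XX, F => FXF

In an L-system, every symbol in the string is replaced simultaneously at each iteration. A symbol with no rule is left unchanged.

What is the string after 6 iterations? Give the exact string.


Answer: XXXXXXXXXXXXXXXXXXXXXXXXXXXXXXXXXXXXXXXXXXXXXXXXXXXXXXXXXXXXXXXXXXXXXXXXXXXXXXXXXXXXXXXXXXXXXXXXXXXXXXXXXXXXXXXXXXXXXXXXXXXXXXXXFXFXXFXFXXXXFXFXXFXFXXXXXXXXFXFXXFXFXXXXFXFXXFXFXXXXXXXXXXXXXXXXFXFXXFXFXXXXFXFXXFXFXXXXXXXXFXFXXFXFXXXXFXFXXFXFXXXXXXXXXXXXXXXXXXXXXXXXXXXXXXXXFXFXXFXFXXXXFXFXXFXFXXXXXXXXFXFXXFXFXXXXFXFXXFXFXXXXXXXXXXXXXXXXFXFXXFXFXXXXFXFXXFXFXXXXXXXXFXFXXFXFXXXXFXFXXFXF

Derivation:
Step 0: XXF
Step 1: XXXXFXF
Step 2: XXXXXXXXFXFXXFXF
Step 3: XXXXXXXXXXXXXXXXFXFXXFXFXXXXFXFXXFXF
Step 4: XXXXXXXXXXXXXXXXXXXXXXXXXXXXXXXXFXFXXFXFXXXXFXFXXFXFXXXXXXXXFXFXXFXFXXXXFXFXXFXF
Step 5: XXXXXXXXXXXXXXXXXXXXXXXXXXXXXXXXXXXXXXXXXXXXXXXXXXXXXXXXXXXXXXXXFXFXXFXFXXXXFXFXXFXFXXXXXXXXFXFXXFXFXXXXFXFXXFXFXXXXXXXXXXXXXXXXFXFXXFXFXXXXFXFXXFXFXXXXXXXXFXFXXFXFXXXXFXFXXFXF
Step 6: XXXXXXXXXXXXXXXXXXXXXXXXXXXXXXXXXXXXXXXXXXXXXXXXXXXXXXXXXXXXXXXXXXXXXXXXXXXXXXXXXXXXXXXXXXXXXXXXXXXXXXXXXXXXXXXXXXXXXXXXXXXXXXXXFXFXXFXFXXXXFXFXXFXFXXXXXXXXFXFXXFXFXXXXFXFXXFXFXXXXXXXXXXXXXXXXFXFXXFXFXXXXFXFXXFXFXXXXXXXXFXFXXFXFXXXXFXFXXFXFXXXXXXXXXXXXXXXXXXXXXXXXXXXXXXXXFXFXXFXFXXXXFXFXXFXFXXXXXXXXFXFXXFXFXXXXFXFXXFXFXXXXXXXXXXXXXXXXFXFXXFXFXXXXFXFXXFXFXXXXXXXXFXFXXFXFXXXXFXFXXFXF


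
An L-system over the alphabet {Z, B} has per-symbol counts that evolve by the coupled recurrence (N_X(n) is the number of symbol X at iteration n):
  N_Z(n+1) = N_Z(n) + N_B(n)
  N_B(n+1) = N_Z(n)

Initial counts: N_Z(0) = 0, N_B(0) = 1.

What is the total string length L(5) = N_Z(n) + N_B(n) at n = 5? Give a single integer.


Step 0: N_Z=0, N_B=1, L=1
Step 1: N_Z=1, N_B=0, L=1
Step 2: N_Z=1, N_B=1, L=2
Step 3: N_Z=2, N_B=1, L=3
Step 4: N_Z=3, N_B=2, L=5
Step 5: N_Z=5, N_B=3, L=8

Answer: 8


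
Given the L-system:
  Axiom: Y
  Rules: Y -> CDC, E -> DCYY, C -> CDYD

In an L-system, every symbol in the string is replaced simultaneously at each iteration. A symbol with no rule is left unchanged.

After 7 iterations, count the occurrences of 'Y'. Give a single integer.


Answer: 42

Derivation:
Step 0: Y  (1 'Y')
Step 1: CDC  (0 'Y')
Step 2: CDYDDCDYD  (2 'Y')
Step 3: CDYDDCDCDDCDYDDCDCD  (2 'Y')
Step 4: CDYDDCDCDDCDYDDCDYDDDCDYDDCDCDDCDYDDCDYDD  (6 'Y')
Step 5: CDYDDCDCDDCDYDDCDYDDDCDYDDCDCDDCDYDDCDCDDDCDYDDCDCDDCDYDDCDYDDDCDYDDCDCDDCDYDDCDCDD  (10 'Y')
Step 6: CDYDDCDCDDCDYDDCDYDDDCDYDDCDCDDCDYDDCDCDDDCDYDDCDCDDCDYDDCDYDDDCDYDDCDCDDCDYDDCDYDDDDCDYDDCDCDDCDYDDCDYDDDCDYDDCDCDDCDYDDCDCDDDCDYDDCDCDDCDYDDCDYDDDCDYDDCDCDDCDYDDCDYDDD  (22 'Y')
Step 7: CDYDDCDCDDCDYDDCDYDDDCDYDDCDCDDCDYDDCDCDDDCDYDDCDCDDCDYDDCDYDDDCDYDDCDCDDCDYDDCDYDDDDCDYDDCDCDDCDYDDCDYDDDCDYDDCDCDDCDYDDCDCDDDCDYDDCDCDDCDYDDCDYDDDCDYDDCDCDDCDYDDCDCDDDDCDYDDCDCDDCDYDDCDYDDDCDYDDCDCDDCDYDDCDCDDDCDYDDCDCDDCDYDDCDYDDDCDYDDCDCDDCDYDDCDYDDDDCDYDDCDCDDCDYDDCDYDDDCDYDDCDCDDCDYDDCDCDDDCDYDDCDCDDCDYDDCDYDDDCDYDDCDCDDCDYDDCDCDDD  (42 'Y')


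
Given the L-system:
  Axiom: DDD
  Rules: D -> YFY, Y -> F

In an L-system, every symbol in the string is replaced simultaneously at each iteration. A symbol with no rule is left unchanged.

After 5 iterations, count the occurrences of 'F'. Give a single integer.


Step 0: DDD  (0 'F')
Step 1: YFYYFYYFY  (3 'F')
Step 2: FFFFFFFFF  (9 'F')
Step 3: FFFFFFFFF  (9 'F')
Step 4: FFFFFFFFF  (9 'F')
Step 5: FFFFFFFFF  (9 'F')

Answer: 9


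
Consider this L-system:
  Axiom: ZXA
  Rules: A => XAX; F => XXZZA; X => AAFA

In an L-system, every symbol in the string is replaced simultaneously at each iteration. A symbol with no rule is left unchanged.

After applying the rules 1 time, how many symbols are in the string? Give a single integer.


Step 0: length = 3
Step 1: length = 8

Answer: 8


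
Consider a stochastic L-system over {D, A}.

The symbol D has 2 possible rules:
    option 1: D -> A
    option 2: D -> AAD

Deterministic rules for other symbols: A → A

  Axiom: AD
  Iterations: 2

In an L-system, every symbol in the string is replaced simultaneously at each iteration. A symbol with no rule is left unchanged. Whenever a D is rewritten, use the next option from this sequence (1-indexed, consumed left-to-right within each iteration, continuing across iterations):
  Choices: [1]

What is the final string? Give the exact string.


Answer: AA

Derivation:
Step 0: AD
Step 1: AA  (used choices [1])
Step 2: AA  (used choices [])


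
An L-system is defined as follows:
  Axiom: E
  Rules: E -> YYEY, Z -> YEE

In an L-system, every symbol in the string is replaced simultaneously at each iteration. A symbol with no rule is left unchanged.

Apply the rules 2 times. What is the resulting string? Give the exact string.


Answer: YYYYEYY

Derivation:
Step 0: E
Step 1: YYEY
Step 2: YYYYEYY


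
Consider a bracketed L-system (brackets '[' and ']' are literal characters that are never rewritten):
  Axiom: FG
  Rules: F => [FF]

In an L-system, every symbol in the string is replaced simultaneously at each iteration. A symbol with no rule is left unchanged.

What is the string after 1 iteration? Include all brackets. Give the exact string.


Answer: [FF]G

Derivation:
Step 0: FG
Step 1: [FF]G


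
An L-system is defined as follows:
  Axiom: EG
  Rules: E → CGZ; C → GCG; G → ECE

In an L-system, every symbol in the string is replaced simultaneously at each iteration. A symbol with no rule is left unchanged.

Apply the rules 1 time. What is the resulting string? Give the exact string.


Step 0: EG
Step 1: CGZECE

Answer: CGZECE


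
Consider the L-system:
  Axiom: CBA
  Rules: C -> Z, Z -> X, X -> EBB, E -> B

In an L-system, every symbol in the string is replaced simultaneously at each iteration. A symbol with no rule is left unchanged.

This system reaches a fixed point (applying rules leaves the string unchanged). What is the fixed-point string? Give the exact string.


Step 0: CBA
Step 1: ZBA
Step 2: XBA
Step 3: EBBBA
Step 4: BBBBA
Step 5: BBBBA  (unchanged — fixed point at step 4)

Answer: BBBBA


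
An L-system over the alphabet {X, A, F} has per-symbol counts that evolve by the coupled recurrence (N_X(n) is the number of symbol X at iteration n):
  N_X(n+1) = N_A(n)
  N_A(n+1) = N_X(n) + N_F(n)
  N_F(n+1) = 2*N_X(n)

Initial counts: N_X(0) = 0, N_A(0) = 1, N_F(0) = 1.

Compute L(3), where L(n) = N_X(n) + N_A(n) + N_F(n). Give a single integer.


Step 0: N_X=0, N_A=1, N_F=1, L=2
Step 1: N_X=1, N_A=1, N_F=0, L=2
Step 2: N_X=1, N_A=1, N_F=2, L=4
Step 3: N_X=1, N_A=3, N_F=2, L=6

Answer: 6


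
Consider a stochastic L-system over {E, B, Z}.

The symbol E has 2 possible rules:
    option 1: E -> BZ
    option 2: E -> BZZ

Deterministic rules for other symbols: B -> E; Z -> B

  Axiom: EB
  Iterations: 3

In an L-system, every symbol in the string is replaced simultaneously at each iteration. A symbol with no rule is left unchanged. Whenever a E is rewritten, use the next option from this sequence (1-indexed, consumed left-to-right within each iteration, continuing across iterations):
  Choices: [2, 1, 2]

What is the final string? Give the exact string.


Answer: BZZEEEB

Derivation:
Step 0: EB
Step 1: BZZE  (used choices [2])
Step 2: EBBBZ  (used choices [1])
Step 3: BZZEEEB  (used choices [2])


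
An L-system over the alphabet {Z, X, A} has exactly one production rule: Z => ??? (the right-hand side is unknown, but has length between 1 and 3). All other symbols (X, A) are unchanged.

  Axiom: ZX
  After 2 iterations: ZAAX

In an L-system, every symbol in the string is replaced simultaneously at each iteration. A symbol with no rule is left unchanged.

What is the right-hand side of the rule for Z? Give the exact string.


Trying Z => ZA:
  Step 0: ZX
  Step 1: ZAX
  Step 2: ZAAX
Matches the given result.

Answer: ZA


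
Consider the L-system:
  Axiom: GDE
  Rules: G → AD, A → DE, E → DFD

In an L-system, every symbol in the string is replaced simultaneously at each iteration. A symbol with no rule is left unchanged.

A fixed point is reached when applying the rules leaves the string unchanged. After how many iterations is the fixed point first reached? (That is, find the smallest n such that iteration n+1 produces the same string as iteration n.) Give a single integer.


Answer: 3

Derivation:
Step 0: GDE
Step 1: ADDDFD
Step 2: DEDDDFD
Step 3: DDFDDDDFD
Step 4: DDFDDDDFD  (unchanged — fixed point at step 3)


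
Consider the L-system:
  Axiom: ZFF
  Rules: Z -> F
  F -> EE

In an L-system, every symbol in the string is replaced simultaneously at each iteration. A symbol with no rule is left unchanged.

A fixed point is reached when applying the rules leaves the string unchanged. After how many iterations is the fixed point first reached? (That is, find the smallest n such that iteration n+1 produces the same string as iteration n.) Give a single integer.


Answer: 2

Derivation:
Step 0: ZFF
Step 1: FEEEE
Step 2: EEEEEE
Step 3: EEEEEE  (unchanged — fixed point at step 2)


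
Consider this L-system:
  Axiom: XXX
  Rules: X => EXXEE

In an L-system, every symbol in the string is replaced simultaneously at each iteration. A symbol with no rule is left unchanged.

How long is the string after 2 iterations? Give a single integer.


Answer: 39

Derivation:
Step 0: length = 3
Step 1: length = 15
Step 2: length = 39


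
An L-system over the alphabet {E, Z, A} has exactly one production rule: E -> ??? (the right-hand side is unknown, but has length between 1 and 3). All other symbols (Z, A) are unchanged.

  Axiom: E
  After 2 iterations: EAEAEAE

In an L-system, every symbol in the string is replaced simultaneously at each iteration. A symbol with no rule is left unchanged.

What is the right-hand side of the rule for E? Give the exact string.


Trying E -> EAE:
  Step 0: E
  Step 1: EAE
  Step 2: EAEAEAE
Matches the given result.

Answer: EAE


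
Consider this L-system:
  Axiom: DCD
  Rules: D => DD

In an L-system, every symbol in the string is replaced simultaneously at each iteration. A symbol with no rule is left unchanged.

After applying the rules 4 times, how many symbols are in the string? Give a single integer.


Step 0: length = 3
Step 1: length = 5
Step 2: length = 9
Step 3: length = 17
Step 4: length = 33

Answer: 33


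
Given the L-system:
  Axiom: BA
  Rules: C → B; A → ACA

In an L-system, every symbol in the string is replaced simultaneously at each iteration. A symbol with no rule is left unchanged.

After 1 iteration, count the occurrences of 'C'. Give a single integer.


Answer: 1

Derivation:
Step 0: BA  (0 'C')
Step 1: BACA  (1 'C')


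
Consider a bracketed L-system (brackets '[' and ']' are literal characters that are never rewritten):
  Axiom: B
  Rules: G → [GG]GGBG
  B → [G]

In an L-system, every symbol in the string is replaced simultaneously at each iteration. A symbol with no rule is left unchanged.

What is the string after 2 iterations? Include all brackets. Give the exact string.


Step 0: B
Step 1: [G]
Step 2: [[GG]GGBG]

Answer: [[GG]GGBG]


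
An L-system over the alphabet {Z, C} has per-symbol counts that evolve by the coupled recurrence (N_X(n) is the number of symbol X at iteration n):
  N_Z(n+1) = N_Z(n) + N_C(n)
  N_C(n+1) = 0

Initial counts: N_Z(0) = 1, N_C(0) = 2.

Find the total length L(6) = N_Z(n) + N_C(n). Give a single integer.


Answer: 3

Derivation:
Step 0: N_Z=1, N_C=2, L=3
Step 1: N_Z=3, N_C=0, L=3
Step 2: N_Z=3, N_C=0, L=3
Step 3: N_Z=3, N_C=0, L=3
Step 4: N_Z=3, N_C=0, L=3
Step 5: N_Z=3, N_C=0, L=3
Step 6: N_Z=3, N_C=0, L=3


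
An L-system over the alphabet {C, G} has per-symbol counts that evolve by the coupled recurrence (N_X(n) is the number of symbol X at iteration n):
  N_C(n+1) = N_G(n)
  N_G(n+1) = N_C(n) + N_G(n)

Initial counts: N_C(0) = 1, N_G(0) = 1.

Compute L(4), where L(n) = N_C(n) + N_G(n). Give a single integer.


Step 0: N_C=1, N_G=1, L=2
Step 1: N_C=1, N_G=2, L=3
Step 2: N_C=2, N_G=3, L=5
Step 3: N_C=3, N_G=5, L=8
Step 4: N_C=5, N_G=8, L=13

Answer: 13


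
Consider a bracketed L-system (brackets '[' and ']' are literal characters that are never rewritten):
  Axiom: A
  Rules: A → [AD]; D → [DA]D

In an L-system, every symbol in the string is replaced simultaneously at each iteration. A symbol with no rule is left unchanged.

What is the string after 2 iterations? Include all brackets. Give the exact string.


Step 0: A
Step 1: [AD]
Step 2: [[AD][DA]D]

Answer: [[AD][DA]D]


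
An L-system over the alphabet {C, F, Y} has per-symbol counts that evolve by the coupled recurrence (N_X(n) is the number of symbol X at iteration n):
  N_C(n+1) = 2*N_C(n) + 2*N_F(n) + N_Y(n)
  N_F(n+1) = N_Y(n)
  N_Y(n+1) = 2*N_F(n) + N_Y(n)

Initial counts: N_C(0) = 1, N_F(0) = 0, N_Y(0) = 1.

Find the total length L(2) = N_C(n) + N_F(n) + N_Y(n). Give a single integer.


Step 0: N_C=1, N_F=0, N_Y=1, L=2
Step 1: N_C=3, N_F=1, N_Y=1, L=5
Step 2: N_C=9, N_F=1, N_Y=3, L=13

Answer: 13


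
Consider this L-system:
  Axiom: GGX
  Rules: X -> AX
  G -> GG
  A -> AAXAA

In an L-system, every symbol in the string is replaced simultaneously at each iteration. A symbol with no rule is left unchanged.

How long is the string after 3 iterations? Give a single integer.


Answer: 45

Derivation:
Step 0: length = 3
Step 1: length = 6
Step 2: length = 15
Step 3: length = 45


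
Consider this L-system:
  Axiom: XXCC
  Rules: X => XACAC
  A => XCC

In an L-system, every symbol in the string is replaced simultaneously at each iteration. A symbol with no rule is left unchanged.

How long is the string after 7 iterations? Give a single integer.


Answer: 1020

Derivation:
Step 0: length = 4
Step 1: length = 12
Step 2: length = 28
Step 3: length = 60
Step 4: length = 124
Step 5: length = 252
Step 6: length = 508
Step 7: length = 1020


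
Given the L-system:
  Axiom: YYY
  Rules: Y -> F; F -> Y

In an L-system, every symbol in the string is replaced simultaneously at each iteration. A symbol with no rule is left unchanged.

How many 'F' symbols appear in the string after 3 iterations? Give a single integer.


Answer: 3

Derivation:
Step 0: YYY  (0 'F')
Step 1: FFF  (3 'F')
Step 2: YYY  (0 'F')
Step 3: FFF  (3 'F')


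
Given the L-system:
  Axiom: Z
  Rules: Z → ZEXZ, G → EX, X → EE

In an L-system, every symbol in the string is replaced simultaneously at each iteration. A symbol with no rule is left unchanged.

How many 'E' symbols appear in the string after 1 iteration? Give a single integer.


Step 0: Z  (0 'E')
Step 1: ZEXZ  (1 'E')

Answer: 1


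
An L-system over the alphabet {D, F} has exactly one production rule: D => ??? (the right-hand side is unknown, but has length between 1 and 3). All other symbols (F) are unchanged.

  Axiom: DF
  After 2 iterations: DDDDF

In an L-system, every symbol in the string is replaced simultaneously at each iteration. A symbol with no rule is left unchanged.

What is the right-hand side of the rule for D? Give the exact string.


Answer: DD

Derivation:
Trying D => DD:
  Step 0: DF
  Step 1: DDF
  Step 2: DDDDF
Matches the given result.


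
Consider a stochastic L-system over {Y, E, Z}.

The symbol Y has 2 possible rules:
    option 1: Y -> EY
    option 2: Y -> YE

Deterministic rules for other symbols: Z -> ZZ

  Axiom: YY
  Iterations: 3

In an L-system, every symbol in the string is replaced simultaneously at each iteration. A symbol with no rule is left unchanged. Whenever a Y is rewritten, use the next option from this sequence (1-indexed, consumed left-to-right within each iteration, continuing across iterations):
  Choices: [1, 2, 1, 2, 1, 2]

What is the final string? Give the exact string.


Answer: EEEYYEEE

Derivation:
Step 0: YY
Step 1: EYYE  (used choices [1, 2])
Step 2: EEYYEE  (used choices [1, 2])
Step 3: EEEYYEEE  (used choices [1, 2])


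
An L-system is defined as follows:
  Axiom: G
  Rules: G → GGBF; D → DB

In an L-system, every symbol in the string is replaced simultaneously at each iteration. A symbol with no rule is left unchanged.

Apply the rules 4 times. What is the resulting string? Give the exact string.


Answer: GGBFGGBFBFGGBFGGBFBFBFGGBFGGBFBFGGBFGGBFBFBFBF

Derivation:
Step 0: G
Step 1: GGBF
Step 2: GGBFGGBFBF
Step 3: GGBFGGBFBFGGBFGGBFBFBF
Step 4: GGBFGGBFBFGGBFGGBFBFBFGGBFGGBFBFGGBFGGBFBFBFBF


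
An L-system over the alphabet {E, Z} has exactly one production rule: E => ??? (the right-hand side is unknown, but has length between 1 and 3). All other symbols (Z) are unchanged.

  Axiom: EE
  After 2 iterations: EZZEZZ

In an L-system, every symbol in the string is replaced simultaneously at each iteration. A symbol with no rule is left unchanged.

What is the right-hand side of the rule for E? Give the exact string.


Trying E => EZ:
  Step 0: EE
  Step 1: EZEZ
  Step 2: EZZEZZ
Matches the given result.

Answer: EZ


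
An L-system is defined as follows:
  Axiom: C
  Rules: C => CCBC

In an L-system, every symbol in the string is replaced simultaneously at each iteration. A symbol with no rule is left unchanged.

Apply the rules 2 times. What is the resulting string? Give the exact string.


Answer: CCBCCCBCBCCBC

Derivation:
Step 0: C
Step 1: CCBC
Step 2: CCBCCCBCBCCBC


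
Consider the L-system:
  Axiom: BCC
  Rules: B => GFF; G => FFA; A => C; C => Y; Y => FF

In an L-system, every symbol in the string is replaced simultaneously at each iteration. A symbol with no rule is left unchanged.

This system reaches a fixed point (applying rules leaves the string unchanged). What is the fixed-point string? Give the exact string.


Step 0: BCC
Step 1: GFFYY
Step 2: FFAFFFFFF
Step 3: FFCFFFFFF
Step 4: FFYFFFFFF
Step 5: FFFFFFFFFF
Step 6: FFFFFFFFFF  (unchanged — fixed point at step 5)

Answer: FFFFFFFFFF


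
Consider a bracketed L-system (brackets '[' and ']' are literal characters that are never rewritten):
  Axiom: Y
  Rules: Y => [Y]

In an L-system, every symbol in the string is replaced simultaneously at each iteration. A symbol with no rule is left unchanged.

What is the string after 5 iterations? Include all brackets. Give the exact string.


Step 0: Y
Step 1: [Y]
Step 2: [[Y]]
Step 3: [[[Y]]]
Step 4: [[[[Y]]]]
Step 5: [[[[[Y]]]]]

Answer: [[[[[Y]]]]]


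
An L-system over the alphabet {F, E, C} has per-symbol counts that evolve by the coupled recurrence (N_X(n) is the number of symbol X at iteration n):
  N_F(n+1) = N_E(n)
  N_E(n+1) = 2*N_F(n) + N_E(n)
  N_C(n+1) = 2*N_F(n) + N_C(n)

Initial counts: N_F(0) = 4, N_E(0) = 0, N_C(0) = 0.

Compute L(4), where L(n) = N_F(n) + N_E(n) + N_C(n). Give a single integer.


Step 0: N_F=4, N_E=0, N_C=0, L=4
Step 1: N_F=0, N_E=8, N_C=8, L=16
Step 2: N_F=8, N_E=8, N_C=8, L=24
Step 3: N_F=8, N_E=24, N_C=24, L=56
Step 4: N_F=24, N_E=40, N_C=40, L=104

Answer: 104


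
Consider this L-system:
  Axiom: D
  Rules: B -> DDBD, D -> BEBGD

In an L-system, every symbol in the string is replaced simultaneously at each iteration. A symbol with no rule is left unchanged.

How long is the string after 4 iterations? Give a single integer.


Step 0: length = 1
Step 1: length = 5
Step 2: length = 15
Step 3: length = 55
Step 4: length = 185

Answer: 185


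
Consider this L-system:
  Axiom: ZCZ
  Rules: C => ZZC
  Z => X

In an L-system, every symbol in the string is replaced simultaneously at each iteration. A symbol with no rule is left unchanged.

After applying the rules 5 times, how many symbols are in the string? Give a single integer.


Step 0: length = 3
Step 1: length = 5
Step 2: length = 7
Step 3: length = 9
Step 4: length = 11
Step 5: length = 13

Answer: 13


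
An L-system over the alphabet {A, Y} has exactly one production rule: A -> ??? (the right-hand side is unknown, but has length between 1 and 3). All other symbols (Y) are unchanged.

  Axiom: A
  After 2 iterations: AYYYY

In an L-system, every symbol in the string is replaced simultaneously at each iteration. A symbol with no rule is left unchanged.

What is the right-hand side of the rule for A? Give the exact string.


Answer: AYY

Derivation:
Trying A -> AYY:
  Step 0: A
  Step 1: AYY
  Step 2: AYYYY
Matches the given result.


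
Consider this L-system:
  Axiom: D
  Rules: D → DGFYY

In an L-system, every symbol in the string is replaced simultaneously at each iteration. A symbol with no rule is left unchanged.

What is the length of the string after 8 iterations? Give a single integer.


Step 0: length = 1
Step 1: length = 5
Step 2: length = 9
Step 3: length = 13
Step 4: length = 17
Step 5: length = 21
Step 6: length = 25
Step 7: length = 29
Step 8: length = 33

Answer: 33


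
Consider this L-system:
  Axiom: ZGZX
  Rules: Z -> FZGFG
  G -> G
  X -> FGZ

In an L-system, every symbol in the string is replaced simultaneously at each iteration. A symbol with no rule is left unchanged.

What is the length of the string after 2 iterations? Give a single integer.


Step 0: length = 4
Step 1: length = 14
Step 2: length = 26

Answer: 26


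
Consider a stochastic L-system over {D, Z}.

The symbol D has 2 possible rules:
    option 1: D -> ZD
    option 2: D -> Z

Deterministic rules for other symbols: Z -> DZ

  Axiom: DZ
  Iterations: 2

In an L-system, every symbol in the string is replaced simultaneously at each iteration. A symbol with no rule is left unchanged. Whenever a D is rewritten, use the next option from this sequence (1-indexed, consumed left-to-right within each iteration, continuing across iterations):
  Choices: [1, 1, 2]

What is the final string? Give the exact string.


Step 0: DZ
Step 1: ZDDZ  (used choices [1])
Step 2: DZZDZDZ  (used choices [1, 2])

Answer: DZZDZDZ


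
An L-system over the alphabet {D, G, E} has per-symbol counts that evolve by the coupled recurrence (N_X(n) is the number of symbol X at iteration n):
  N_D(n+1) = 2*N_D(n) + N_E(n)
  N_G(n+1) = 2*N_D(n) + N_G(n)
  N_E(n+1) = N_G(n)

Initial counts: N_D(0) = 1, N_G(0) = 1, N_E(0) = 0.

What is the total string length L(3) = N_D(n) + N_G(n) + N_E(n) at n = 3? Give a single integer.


Answer: 37

Derivation:
Step 0: N_D=1, N_G=1, N_E=0, L=2
Step 1: N_D=2, N_G=3, N_E=1, L=6
Step 2: N_D=5, N_G=7, N_E=3, L=15
Step 3: N_D=13, N_G=17, N_E=7, L=37


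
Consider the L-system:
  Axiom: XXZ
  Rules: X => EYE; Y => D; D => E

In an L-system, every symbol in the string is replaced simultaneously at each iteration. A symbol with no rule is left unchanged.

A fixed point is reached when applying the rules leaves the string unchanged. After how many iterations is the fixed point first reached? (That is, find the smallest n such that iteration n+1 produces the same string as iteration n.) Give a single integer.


Step 0: XXZ
Step 1: EYEEYEZ
Step 2: EDEEDEZ
Step 3: EEEEEEZ
Step 4: EEEEEEZ  (unchanged — fixed point at step 3)

Answer: 3


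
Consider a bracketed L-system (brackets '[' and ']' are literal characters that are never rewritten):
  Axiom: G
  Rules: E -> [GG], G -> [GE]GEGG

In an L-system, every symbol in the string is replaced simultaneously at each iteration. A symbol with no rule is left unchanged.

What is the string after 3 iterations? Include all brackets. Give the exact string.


Answer: [[[GE]GEGG[GG]][GE]GEGG[GG][GE]GEGG[GE]GEGG[[GE]GEGG[GE]GEGG]][[GE]GEGG[GG]][GE]GEGG[GG][GE]GEGG[GE]GEGG[[GE]GEGG[GE]GEGG][[GE]GEGG[GG]][GE]GEGG[GG][GE]GEGG[GE]GEGG[[GE]GEGG[GG]][GE]GEGG[GG][GE]GEGG[GE]GEGG

Derivation:
Step 0: G
Step 1: [GE]GEGG
Step 2: [[GE]GEGG[GG]][GE]GEGG[GG][GE]GEGG[GE]GEGG
Step 3: [[[GE]GEGG[GG]][GE]GEGG[GG][GE]GEGG[GE]GEGG[[GE]GEGG[GE]GEGG]][[GE]GEGG[GG]][GE]GEGG[GG][GE]GEGG[GE]GEGG[[GE]GEGG[GE]GEGG][[GE]GEGG[GG]][GE]GEGG[GG][GE]GEGG[GE]GEGG[[GE]GEGG[GG]][GE]GEGG[GG][GE]GEGG[GE]GEGG


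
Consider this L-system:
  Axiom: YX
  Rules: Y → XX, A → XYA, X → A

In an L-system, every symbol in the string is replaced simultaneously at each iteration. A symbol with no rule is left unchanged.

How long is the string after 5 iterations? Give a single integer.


Step 0: length = 2
Step 1: length = 3
Step 2: length = 5
Step 3: length = 12
Step 4: length = 23
Step 5: length = 45

Answer: 45


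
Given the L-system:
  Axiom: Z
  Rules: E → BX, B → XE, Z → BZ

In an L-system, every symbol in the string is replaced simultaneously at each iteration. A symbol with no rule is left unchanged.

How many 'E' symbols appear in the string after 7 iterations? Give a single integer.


Answer: 3

Derivation:
Step 0: Z  (0 'E')
Step 1: BZ  (0 'E')
Step 2: XEBZ  (1 'E')
Step 3: XBXXEBZ  (1 'E')
Step 4: XXEXXBXXEBZ  (2 'E')
Step 5: XXBXXXXEXXBXXEBZ  (2 'E')
Step 6: XXXEXXXXBXXXXEXXBXXEBZ  (3 'E')
Step 7: XXXBXXXXXXEXXXXBXXXXEXXBXXEBZ  (3 'E')


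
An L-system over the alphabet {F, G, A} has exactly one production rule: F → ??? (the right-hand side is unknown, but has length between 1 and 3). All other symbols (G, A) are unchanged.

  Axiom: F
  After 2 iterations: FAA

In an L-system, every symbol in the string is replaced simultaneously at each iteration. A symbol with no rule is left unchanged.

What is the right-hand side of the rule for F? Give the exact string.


Trying F → FA:
  Step 0: F
  Step 1: FA
  Step 2: FAA
Matches the given result.

Answer: FA


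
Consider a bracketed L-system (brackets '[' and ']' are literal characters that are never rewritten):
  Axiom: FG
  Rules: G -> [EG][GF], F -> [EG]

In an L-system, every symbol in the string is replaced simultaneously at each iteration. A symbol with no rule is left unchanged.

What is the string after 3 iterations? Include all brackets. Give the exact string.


Answer: [E[E[EG][GF]][[EG][GF][EG]]][E[E[EG][GF]][[EG][GF][EG]]][[E[EG][GF]][[EG][GF][EG]][E[EG][GF]]]

Derivation:
Step 0: FG
Step 1: [EG][EG][GF]
Step 2: [E[EG][GF]][E[EG][GF]][[EG][GF][EG]]
Step 3: [E[E[EG][GF]][[EG][GF][EG]]][E[E[EG][GF]][[EG][GF][EG]]][[E[EG][GF]][[EG][GF][EG]][E[EG][GF]]]


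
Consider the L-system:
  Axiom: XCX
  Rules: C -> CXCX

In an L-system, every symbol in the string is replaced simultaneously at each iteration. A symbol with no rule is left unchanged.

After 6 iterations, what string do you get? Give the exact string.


Answer: XCXCXXCXCXXXCXCXXCXCXXXXCXCXXCXCXXXCXCXXCXCXXXXXCXCXXCXCXXXCXCXXCXCXXXXCXCXXCXCXXXCXCXXCXCXXXXXXCXCXXCXCXXXCXCXXCXCXXXXCXCXXCXCXXXCXCXXCXCXXXXXCXCXXCXCXXXCXCXXCXCXXXXCXCXXCXCXXXCXCXXCXCXXXXXXX

Derivation:
Step 0: XCX
Step 1: XCXCXX
Step 2: XCXCXXCXCXXX
Step 3: XCXCXXCXCXXXCXCXXCXCXXXX
Step 4: XCXCXXCXCXXXCXCXXCXCXXXXCXCXXCXCXXXCXCXXCXCXXXXX
Step 5: XCXCXXCXCXXXCXCXXCXCXXXXCXCXXCXCXXXCXCXXCXCXXXXXCXCXXCXCXXXCXCXXCXCXXXXCXCXXCXCXXXCXCXXCXCXXXXXX
Step 6: XCXCXXCXCXXXCXCXXCXCXXXXCXCXXCXCXXXCXCXXCXCXXXXXCXCXXCXCXXXCXCXXCXCXXXXCXCXXCXCXXXCXCXXCXCXXXXXXCXCXXCXCXXXCXCXXCXCXXXXCXCXXCXCXXXCXCXXCXCXXXXXCXCXXCXCXXXCXCXXCXCXXXXCXCXXCXCXXXCXCXXCXCXXXXXXX
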